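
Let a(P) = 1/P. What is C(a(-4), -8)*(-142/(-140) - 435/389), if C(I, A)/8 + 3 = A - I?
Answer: 121733/13615 ≈ 8.9411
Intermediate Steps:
C(I, A) = -24 - 8*I + 8*A (C(I, A) = -24 + 8*(A - I) = -24 + (-8*I + 8*A) = -24 - 8*I + 8*A)
C(a(-4), -8)*(-142/(-140) - 435/389) = (-24 - 8/(-4) + 8*(-8))*(-142/(-140) - 435/389) = (-24 - 8*(-1/4) - 64)*(-142*(-1/140) - 435*1/389) = (-24 + 2 - 64)*(71/70 - 435/389) = -86*(-2831/27230) = 121733/13615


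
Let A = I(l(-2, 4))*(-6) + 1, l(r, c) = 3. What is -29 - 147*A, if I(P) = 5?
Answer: 4234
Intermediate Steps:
A = -29 (A = 5*(-6) + 1 = -30 + 1 = -29)
-29 - 147*A = -29 - 147*(-29) = -29 + 4263 = 4234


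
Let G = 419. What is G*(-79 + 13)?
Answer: -27654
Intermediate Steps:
G*(-79 + 13) = 419*(-79 + 13) = 419*(-66) = -27654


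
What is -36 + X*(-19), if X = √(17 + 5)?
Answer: -36 - 19*√22 ≈ -125.12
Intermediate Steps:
X = √22 ≈ 4.6904
-36 + X*(-19) = -36 + √22*(-19) = -36 - 19*√22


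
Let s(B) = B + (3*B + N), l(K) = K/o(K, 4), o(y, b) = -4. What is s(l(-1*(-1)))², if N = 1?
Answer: 0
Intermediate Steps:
l(K) = -K/4 (l(K) = K/(-4) = K*(-¼) = -K/4)
s(B) = 1 + 4*B (s(B) = B + (3*B + 1) = B + (1 + 3*B) = 1 + 4*B)
s(l(-1*(-1)))² = (1 + 4*(-(-1)*(-1)/4))² = (1 + 4*(-¼*1))² = (1 + 4*(-¼))² = (1 - 1)² = 0² = 0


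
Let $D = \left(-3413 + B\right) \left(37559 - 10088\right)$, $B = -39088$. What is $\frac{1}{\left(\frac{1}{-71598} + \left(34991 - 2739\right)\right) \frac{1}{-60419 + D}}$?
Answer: $- \frac{16719642142644}{461835739} \approx -36203.0$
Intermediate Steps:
$D = -1167544971$ ($D = \left(-3413 - 39088\right) \left(37559 - 10088\right) = \left(-42501\right) 27471 = -1167544971$)
$\frac{1}{\left(\frac{1}{-71598} + \left(34991 - 2739\right)\right) \frac{1}{-60419 + D}} = \frac{1}{\left(\frac{1}{-71598} + \left(34991 - 2739\right)\right) \frac{1}{-60419 - 1167544971}} = \frac{1}{\left(- \frac{1}{71598} + 32252\right) \frac{1}{-1167605390}} = \frac{1}{\frac{2309178695}{71598} \left(- \frac{1}{1167605390}\right)} = \frac{71598}{2309178695} \left(-1167605390\right) = - \frac{16719642142644}{461835739}$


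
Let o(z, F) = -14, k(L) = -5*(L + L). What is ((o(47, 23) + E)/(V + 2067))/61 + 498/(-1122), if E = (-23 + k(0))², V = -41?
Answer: -10161333/23110582 ≈ -0.43968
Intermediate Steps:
k(L) = -10*L
E = 529 (E = (-23 - 10*0)² = (-23 + 0)² = (-23)² = 529)
((o(47, 23) + E)/(V + 2067))/61 + 498/(-1122) = ((-14 + 529)/(-41 + 2067))/61 + 498/(-1122) = (515/2026)*(1/61) + 498*(-1/1122) = (515*(1/2026))*(1/61) - 83/187 = (515/2026)*(1/61) - 83/187 = 515/123586 - 83/187 = -10161333/23110582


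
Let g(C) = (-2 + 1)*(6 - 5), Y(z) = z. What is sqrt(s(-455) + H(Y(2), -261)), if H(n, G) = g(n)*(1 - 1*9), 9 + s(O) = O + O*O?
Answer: sqrt(206569) ≈ 454.50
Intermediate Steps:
g(C) = -1 (g(C) = -1*1 = -1)
s(O) = -9 + O + O**2 (s(O) = -9 + (O + O*O) = -9 + (O + O**2) = -9 + O + O**2)
H(n, G) = 8 (H(n, G) = -(1 - 1*9) = -(1 - 9) = -1*(-8) = 8)
sqrt(s(-455) + H(Y(2), -261)) = sqrt((-9 - 455 + (-455)**2) + 8) = sqrt((-9 - 455 + 207025) + 8) = sqrt(206561 + 8) = sqrt(206569)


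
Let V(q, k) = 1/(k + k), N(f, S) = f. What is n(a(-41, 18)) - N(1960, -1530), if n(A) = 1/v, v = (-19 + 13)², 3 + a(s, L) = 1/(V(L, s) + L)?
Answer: -70559/36 ≈ -1960.0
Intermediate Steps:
V(q, k) = 1/(2*k)
a(s, L) = -3 + 1/(L + 1/(2*s)) (a(s, L) = -3 + 1/(1/(2*s) + L) = -3 + 1/(L + 1/(2*s)))
v = 36 (v = (-6)² = 36)
n(A) = 1/36
n(a(-41, 18)) - N(1960, -1530) = 1/36 - 1*1960 = 1/36 - 1960 = -70559/36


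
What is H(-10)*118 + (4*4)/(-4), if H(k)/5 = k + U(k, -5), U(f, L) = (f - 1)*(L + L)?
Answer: 58996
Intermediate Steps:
U(f, L) = 2*L*(-1 + f) (U(f, L) = (-1 + f)*(2*L) = 2*L*(-1 + f))
H(k) = 50 - 45*k (H(k) = 5*(k + 2*(-5)*(-1 + k)) = 5*(k + (10 - 10*k)) = 5*(10 - 9*k) = 50 - 45*k)
H(-10)*118 + (4*4)/(-4) = (50 - 45*(-10))*118 + (4*4)/(-4) = (50 + 450)*118 + 16*(-1/4) = 500*118 - 4 = 59000 - 4 = 58996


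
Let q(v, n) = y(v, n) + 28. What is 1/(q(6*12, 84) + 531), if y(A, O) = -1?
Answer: 1/558 ≈ 0.0017921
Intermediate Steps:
q(v, n) = 27 (q(v, n) = -1 + 28 = 27)
1/(q(6*12, 84) + 531) = 1/(27 + 531) = 1/558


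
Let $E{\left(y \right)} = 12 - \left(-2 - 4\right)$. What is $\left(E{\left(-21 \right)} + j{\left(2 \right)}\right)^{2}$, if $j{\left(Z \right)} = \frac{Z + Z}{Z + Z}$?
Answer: $361$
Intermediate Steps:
$E{\left(y \right)} = 18$ ($E{\left(y \right)} = 12 - -6 = 12 + 6 = 18$)
$j{\left(Z \right)} = 1$ ($j{\left(Z \right)} = \frac{2 Z}{2 Z} = 2 Z \frac{1}{2 Z} = 1$)
$\left(E{\left(-21 \right)} + j{\left(2 \right)}\right)^{2} = \left(18 + 1\right)^{2} = 19^{2} = 361$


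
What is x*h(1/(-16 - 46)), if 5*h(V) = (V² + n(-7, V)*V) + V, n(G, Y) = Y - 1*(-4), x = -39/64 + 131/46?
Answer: -50743/1414592 ≈ -0.035871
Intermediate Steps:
x = 3295/1472 (x = -39*1/64 + 131*(1/46) = -39/64 + 131/46 = 3295/1472 ≈ 2.2384)
n(G, Y) = 4 + Y (n(G, Y) = Y + 4 = 4 + Y)
h(V) = V/5 + V²/5 + V*(4 + V)/5 (h(V) = ((V² + (4 + V)*V) + V)/5 = ((V² + V*(4 + V)) + V)/5 = (V + V² + V*(4 + V))/5 = V/5 + V²/5 + V*(4 + V)/5)
x*h(1/(-16 - 46)) = 3295*((5 + 2/(-16 - 46))/(5*(-16 - 46)))/1472 = 3295*((⅕)*(5 + 2/(-62))/(-62))/1472 = 3295*((⅕)*(-1/62)*(5 + 2*(-1/62)))/1472 = 3295*((⅕)*(-1/62)*(5 - 1/31))/1472 = 3295*((⅕)*(-1/62)*(154/31))/1472 = (3295/1472)*(-77/4805) = -50743/1414592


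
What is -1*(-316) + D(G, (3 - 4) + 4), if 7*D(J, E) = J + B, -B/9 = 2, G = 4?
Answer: 314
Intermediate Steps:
B = -18 (B = -9*2 = -18)
D(J, E) = -18/7 + J/7 (D(J, E) = (J - 18)/7 = (-18 + J)/7 = -18/7 + J/7)
-1*(-316) + D(G, (3 - 4) + 4) = -1*(-316) + (-18/7 + (⅐)*4) = 316 + (-18/7 + 4/7) = 316 - 2 = 314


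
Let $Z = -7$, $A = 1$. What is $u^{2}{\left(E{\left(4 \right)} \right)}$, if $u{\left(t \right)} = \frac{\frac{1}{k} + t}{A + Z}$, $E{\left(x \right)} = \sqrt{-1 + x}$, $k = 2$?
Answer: $\frac{13}{144} + \frac{\sqrt{3}}{36} \approx 0.13839$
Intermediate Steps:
$u{\left(t \right)} = - \frac{1}{12} - \frac{t}{6}$ ($u{\left(t \right)} = \frac{\frac{1}{2} + t}{1 - 7} = \frac{\frac{1}{2} + t}{-6} = \left(\frac{1}{2} + t\right) \left(- \frac{1}{6}\right) = - \frac{1}{12} - \frac{t}{6}$)
$u^{2}{\left(E{\left(4 \right)} \right)} = \left(- \frac{1}{12} - \frac{\sqrt{-1 + 4}}{6}\right)^{2} = \left(- \frac{1}{12} - \frac{\sqrt{3}}{6}\right)^{2}$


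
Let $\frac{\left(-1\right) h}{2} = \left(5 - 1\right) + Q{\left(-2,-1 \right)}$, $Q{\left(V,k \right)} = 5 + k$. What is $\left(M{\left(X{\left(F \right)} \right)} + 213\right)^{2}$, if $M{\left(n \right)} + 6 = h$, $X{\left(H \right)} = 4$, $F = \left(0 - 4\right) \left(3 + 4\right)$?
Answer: $36481$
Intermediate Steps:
$F = -28$ ($F = \left(-4\right) 7 = -28$)
$h = -16$ ($h = - 2 \left(\left(5 - 1\right) + \left(5 - 1\right)\right) = - 2 \left(4 + 4\right) = \left(-2\right) 8 = -16$)
$M{\left(n \right)} = -22$ ($M{\left(n \right)} = -6 - 16 = -22$)
$\left(M{\left(X{\left(F \right)} \right)} + 213\right)^{2} = \left(-22 + 213\right)^{2} = 191^{2} = 36481$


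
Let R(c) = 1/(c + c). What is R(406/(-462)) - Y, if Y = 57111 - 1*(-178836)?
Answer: -13684959/58 ≈ -2.3595e+5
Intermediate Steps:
R(c) = 1/(2*c)
Y = 235947 (Y = 57111 + 178836 = 235947)
R(406/(-462)) - Y = 1/(2*((406/(-462)))) - 1*235947 = 1/(2*((406*(-1/462)))) - 235947 = 1/(2*(-29/33)) - 235947 = (½)*(-33/29) - 235947 = -33/58 - 235947 = -13684959/58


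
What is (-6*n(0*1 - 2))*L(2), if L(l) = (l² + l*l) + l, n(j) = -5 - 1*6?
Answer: 660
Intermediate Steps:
n(j) = -11 (n(j) = -5 - 6 = -11)
L(l) = l + 2*l² (L(l) = (l² + l²) + l = 2*l² + l = l + 2*l²)
(-6*n(0*1 - 2))*L(2) = (-6*(-11))*(2*(1 + 2*2)) = 66*(2*(1 + 4)) = 66*(2*5) = 66*10 = 660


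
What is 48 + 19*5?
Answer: 143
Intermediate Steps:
48 + 19*5 = 48 + 95 = 143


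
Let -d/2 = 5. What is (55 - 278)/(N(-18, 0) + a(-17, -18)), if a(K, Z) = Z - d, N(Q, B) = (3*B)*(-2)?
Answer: 223/8 ≈ 27.875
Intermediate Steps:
d = -10 (d = -2*5 = -10)
N(Q, B) = -6*B
a(K, Z) = 10 + Z (a(K, Z) = Z - 1*(-10) = Z + 10 = 10 + Z)
(55 - 278)/(N(-18, 0) + a(-17, -18)) = (55 - 278)/(-6*0 + (10 - 18)) = -223/(0 - 8) = -223/(-8) = -223*(-⅛) = 223/8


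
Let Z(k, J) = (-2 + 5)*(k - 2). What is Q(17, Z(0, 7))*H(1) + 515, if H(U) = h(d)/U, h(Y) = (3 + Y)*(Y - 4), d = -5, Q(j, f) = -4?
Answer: 443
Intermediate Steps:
Z(k, J) = -6 + 3*k (Z(k, J) = 3*(-2 + k) = -6 + 3*k)
h(Y) = (-4 + Y)*(3 + Y) (h(Y) = (3 + Y)*(-4 + Y) = (-4 + Y)*(3 + Y))
H(U) = 18/U (H(U) = (-12 + (-5)**2 - 1*(-5))/U = (-12 + 25 + 5)/U = 18/U)
Q(17, Z(0, 7))*H(1) + 515 = -72/1 + 515 = -72 + 515 = 443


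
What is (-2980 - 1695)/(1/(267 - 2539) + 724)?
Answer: -10621600/1644927 ≈ -6.4572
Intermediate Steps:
(-2980 - 1695)/(1/(267 - 2539) + 724) = -4675/(1/(-2272) + 724) = -4675/(-1/2272 + 724) = -4675/1644927/2272 = -4675*2272/1644927 = -10621600/1644927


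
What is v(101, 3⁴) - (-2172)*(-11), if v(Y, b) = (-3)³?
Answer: -23919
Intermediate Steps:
v(Y, b) = -27
v(101, 3⁴) - (-2172)*(-11) = -27 - (-2172)*(-11) = -27 - 1*23892 = -27 - 23892 = -23919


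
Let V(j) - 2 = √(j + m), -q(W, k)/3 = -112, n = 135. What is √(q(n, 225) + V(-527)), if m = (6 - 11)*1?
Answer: √(338 + 2*I*√133) ≈ 18.395 + 0.62692*I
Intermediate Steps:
q(W, k) = 336 (q(W, k) = -3*(-112) = 336)
m = -5 (m = -5*1 = -5)
V(j) = 2 + √(-5 + j) (V(j) = 2 + √(j - 5) = 2 + √(-5 + j))
√(q(n, 225) + V(-527)) = √(336 + (2 + √(-5 - 527))) = √(336 + (2 + √(-532))) = √(336 + (2 + 2*I*√133)) = √(338 + 2*I*√133)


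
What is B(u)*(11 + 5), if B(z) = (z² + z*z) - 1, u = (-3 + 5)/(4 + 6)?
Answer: -368/25 ≈ -14.720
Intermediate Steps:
u = ⅕ (u = 2/10 = 2*(⅒) = ⅕ ≈ 0.20000)
B(z) = -1 + 2*z² (B(z) = (z² + z²) - 1 = 2*z² - 1 = -1 + 2*z²)
B(u)*(11 + 5) = (-1 + 2*(⅕)²)*(11 + 5) = (-1 + 2*(1/25))*16 = (-1 + 2/25)*16 = -23/25*16 = -368/25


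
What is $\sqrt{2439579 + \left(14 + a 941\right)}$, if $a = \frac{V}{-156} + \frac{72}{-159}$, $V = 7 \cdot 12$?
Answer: $\frac{3 \sqrt{128631467354}}{689} \approx 1561.6$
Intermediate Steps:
$V = 84$
$a = - \frac{683}{689}$ ($a = \frac{84}{-156} + \frac{72}{-159} = 84 \left(- \frac{1}{156}\right) + 72 \left(- \frac{1}{159}\right) = - \frac{7}{13} - \frac{24}{53} = - \frac{683}{689} \approx -0.99129$)
$\sqrt{2439579 + \left(14 + a 941\right)} = \sqrt{2439579 + \left(14 - \frac{642703}{689}\right)} = \sqrt{2439579 - \frac{633057}{689}} = \sqrt{\frac{1680236874}{689}} = \frac{3 \sqrt{128631467354}}{689}$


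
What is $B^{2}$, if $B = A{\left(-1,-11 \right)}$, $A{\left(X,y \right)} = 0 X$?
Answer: $0$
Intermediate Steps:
$A{\left(X,y \right)} = 0$
$B = 0$
$B^{2} = 0^{2} = 0$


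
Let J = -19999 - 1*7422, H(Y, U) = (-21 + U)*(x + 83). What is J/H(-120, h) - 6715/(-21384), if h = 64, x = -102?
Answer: 591856819/17470728 ≈ 33.877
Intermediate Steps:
H(Y, U) = 399 - 19*U (H(Y, U) = (-21 + U)*(-102 + 83) = (-21 + U)*(-19) = 399 - 19*U)
J = -27421 (J = -19999 - 7422 = -27421)
J/H(-120, h) - 6715/(-21384) = -27421/(399 - 19*64) - 6715/(-21384) = -27421/(399 - 1216) - 6715*(-1/21384) = -27421/(-817) + 6715/21384 = -27421*(-1/817) + 6715/21384 = 27421/817 + 6715/21384 = 591856819/17470728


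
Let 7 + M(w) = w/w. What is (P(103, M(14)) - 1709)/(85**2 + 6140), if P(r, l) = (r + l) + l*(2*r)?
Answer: -2848/13365 ≈ -0.21309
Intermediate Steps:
M(w) = -6 (M(w) = -7 + w/w = -7 + 1 = -6)
P(r, l) = l + r + 2*l*r (P(r, l) = (l + r) + 2*l*r = l + r + 2*l*r)
(P(103, M(14)) - 1709)/(85**2 + 6140) = ((-6 + 103 + 2*(-6)*103) - 1709)/(85**2 + 6140) = ((-6 + 103 - 1236) - 1709)/(7225 + 6140) = (-1139 - 1709)/13365 = -2848*1/13365 = -2848/13365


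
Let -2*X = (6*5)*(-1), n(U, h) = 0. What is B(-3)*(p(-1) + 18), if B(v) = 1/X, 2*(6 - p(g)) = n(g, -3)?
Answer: 8/5 ≈ 1.6000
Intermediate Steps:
p(g) = 6 (p(g) = 6 - ½*0 = 6 + 0 = 6)
X = 15 (X = -6*5*(-1)/2 = -15*(-1) = -½*(-30) = 15)
B(v) = 1/15
B(-3)*(p(-1) + 18) = (6 + 18)/15 = (1/15)*24 = 8/5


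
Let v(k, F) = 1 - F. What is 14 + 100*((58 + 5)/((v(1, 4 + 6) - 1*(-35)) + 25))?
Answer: 2338/17 ≈ 137.53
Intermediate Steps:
14 + 100*((58 + 5)/((v(1, 4 + 6) - 1*(-35)) + 25)) = 14 + 100*((58 + 5)/(((1 - (4 + 6)) - 1*(-35)) + 25)) = 14 + 100*(63/(((1 - 1*10) + 35) + 25)) = 14 + 100*(63/(((1 - 10) + 35) + 25)) = 14 + 100*(63/((-9 + 35) + 25)) = 14 + 100*(63/(26 + 25)) = 14 + 100*(63/51) = 14 + 100*(63*(1/51)) = 14 + 100*(21/17) = 14 + 2100/17 = 2338/17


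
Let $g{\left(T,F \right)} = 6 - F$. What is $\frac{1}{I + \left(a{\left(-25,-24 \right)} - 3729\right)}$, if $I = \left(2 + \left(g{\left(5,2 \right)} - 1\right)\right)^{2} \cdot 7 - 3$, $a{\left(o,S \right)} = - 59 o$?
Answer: $- \frac{1}{2082} \approx -0.00048031$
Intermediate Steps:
$I = 172$ ($I = \left(2 + \left(\left(6 - 2\right) - 1\right)\right)^{2} \cdot 7 - 3 = \left(2 + \left(4 - 1\right)\right)^{2} \cdot 7 - 3 = \left(2 + 3\right)^{2} \cdot 7 - 3 = 5^{2} \cdot 7 - 3 = 25 \cdot 7 - 3 = 175 - 3 = 172$)
$\frac{1}{I + \left(a{\left(-25,-24 \right)} - 3729\right)} = \frac{1}{172 - 2254} = \frac{1}{-2082} = - \frac{1}{2082}$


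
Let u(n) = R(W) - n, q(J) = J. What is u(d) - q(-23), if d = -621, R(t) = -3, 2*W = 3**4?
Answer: 641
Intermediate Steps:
W = 81/2 (W = (1/2)*3**4 = (1/2)*81 = 81/2 ≈ 40.500)
u(n) = -3 - n
u(d) - q(-23) = (-3 - 1*(-621)) - 1*(-23) = (-3 + 621) + 23 = 618 + 23 = 641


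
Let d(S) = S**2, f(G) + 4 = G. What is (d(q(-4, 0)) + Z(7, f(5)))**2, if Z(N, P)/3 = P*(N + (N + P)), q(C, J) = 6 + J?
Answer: 6561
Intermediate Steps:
f(G) = -4 + G
Z(N, P) = 3*P*(P + 2*N) (Z(N, P) = 3*(P*(N + (N + P))) = 3*(P*(P + 2*N)) = 3*P*(P + 2*N))
(d(q(-4, 0)) + Z(7, f(5)))**2 = ((6 + 0)**2 + 3*(-4 + 5)*((-4 + 5) + 2*7))**2 = (6**2 + 3*1*(1 + 14))**2 = (36 + 3*1*15)**2 = (36 + 45)**2 = 81**2 = 6561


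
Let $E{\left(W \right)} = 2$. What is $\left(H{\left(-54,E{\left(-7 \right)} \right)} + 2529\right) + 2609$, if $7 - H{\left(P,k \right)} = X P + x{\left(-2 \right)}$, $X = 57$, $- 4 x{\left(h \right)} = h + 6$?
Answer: $8224$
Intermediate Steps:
$x{\left(h \right)} = - \frac{3}{2} - \frac{h}{4}$ ($x{\left(h \right)} = - \frac{h + 6}{4} = - \frac{6 + h}{4} = - \frac{3}{2} - \frac{h}{4}$)
$H{\left(P,k \right)} = 8 - 57 P$ ($H{\left(P,k \right)} = 7 - \left(57 P - 1\right) = 7 - \left(-1 + 57 P\right) = 8 - 57 P$)
$\left(H{\left(-54,E{\left(-7 \right)} \right)} + 2529\right) + 2609 = \left(\left(8 - -3078\right) + 2529\right) + 2609 = \left(\left(8 + 3078\right) + 2529\right) + 2609 = \left(3086 + 2529\right) + 2609 = 5615 + 2609 = 8224$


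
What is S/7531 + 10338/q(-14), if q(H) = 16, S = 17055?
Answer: 39064179/60248 ≈ 648.39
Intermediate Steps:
S/7531 + 10338/q(-14) = 17055/7531 + 10338/16 = 17055*(1/7531) + 10338*(1/16) = 17055/7531 + 5169/8 = 39064179/60248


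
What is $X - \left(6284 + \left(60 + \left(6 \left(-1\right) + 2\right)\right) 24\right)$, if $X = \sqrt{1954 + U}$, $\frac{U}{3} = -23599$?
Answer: $-7628 + i \sqrt{68843} \approx -7628.0 + 262.38 i$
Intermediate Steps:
$U = -70797$ ($U = 3 \left(-23599\right) = -70797$)
$X = i \sqrt{68843}$ ($X = \sqrt{1954 - 70797} = \sqrt{-68843} = i \sqrt{68843} \approx 262.38 i$)
$X - \left(6284 + \left(60 + \left(6 \left(-1\right) + 2\right)\right) 24\right) = i \sqrt{68843} - \left(6284 + \left(60 + \left(6 \left(-1\right) + 2\right)\right) 24\right) = i \sqrt{68843} - \left(6284 + \left(60 + \left(-6 + 2\right)\right) 24\right) = i \sqrt{68843} - \left(6284 + \left(60 - 4\right) 24\right) = i \sqrt{68843} - \left(6284 + 56 \cdot 24\right) = i \sqrt{68843} - 7628 = -7628 + i \sqrt{68843}$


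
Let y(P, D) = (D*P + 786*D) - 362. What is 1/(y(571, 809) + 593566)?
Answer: 1/1691017 ≈ 5.9136e-7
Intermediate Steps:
y(P, D) = -362 + 786*D + D*P (y(P, D) = (786*D + D*P) - 362 = -362 + 786*D + D*P)
1/(y(571, 809) + 593566) = 1/((-362 + 786*809 + 809*571) + 593566) = 1/((-362 + 635874 + 461939) + 593566) = 1/(1097451 + 593566) = 1/1691017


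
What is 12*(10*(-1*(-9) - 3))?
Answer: 720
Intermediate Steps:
12*(10*(-1*(-9) - 3)) = 12*(10*(9 - 3)) = 12*(10*6) = 12*60 = 720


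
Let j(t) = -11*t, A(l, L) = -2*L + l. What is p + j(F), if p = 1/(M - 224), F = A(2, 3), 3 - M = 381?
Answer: 26487/602 ≈ 43.998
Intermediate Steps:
M = -378 (M = 3 - 1*381 = 3 - 381 = -378)
A(l, L) = l - 2*L
F = -4 (F = 2 - 2*3 = 2 - 6 = -4)
p = -1/602 (p = 1/(-378 - 224) = 1/(-602) = -1/602 ≈ -0.0016611)
p + j(F) = -1/602 - 11*(-4) = -1/602 + 44 = 26487/602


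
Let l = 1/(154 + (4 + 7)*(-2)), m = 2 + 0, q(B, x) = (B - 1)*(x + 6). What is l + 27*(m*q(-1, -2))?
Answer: -57023/132 ≈ -431.99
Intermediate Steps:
q(B, x) = (-1 + B)*(6 + x)
m = 2
l = 1/132 (l = 1/(154 + 11*(-2)) = 1/(154 - 22) = 1/132 ≈ 0.0075758)
l + 27*(m*q(-1, -2)) = 1/132 + 27*(2*(-6 - 1*(-2) + 6*(-1) - 1*(-2))) = 1/132 + 27*(2*(-6 + 2 - 6 + 2)) = 1/132 + 27*(2*(-8)) = 1/132 + 27*(-16) = 1/132 - 432 = -57023/132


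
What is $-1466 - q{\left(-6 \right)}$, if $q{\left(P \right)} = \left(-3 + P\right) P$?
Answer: $-1520$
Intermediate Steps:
$q{\left(P \right)} = P \left(-3 + P\right)$
$-1466 - q{\left(-6 \right)} = -1466 - - 6 \left(-3 - 6\right) = -1466 - \left(-6\right) \left(-9\right) = -1466 - 54 = -1520$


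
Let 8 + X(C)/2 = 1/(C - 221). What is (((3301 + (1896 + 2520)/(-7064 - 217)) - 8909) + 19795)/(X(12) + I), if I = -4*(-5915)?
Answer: 7195948793/11993248638 ≈ 0.60000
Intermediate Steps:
I = 23660
X(C) = -16 + 2/(-221 + C) (X(C) = -16 + 2/(C - 221) = -16 + 2/(-221 + C))
(((3301 + (1896 + 2520)/(-7064 - 217)) - 8909) + 19795)/(X(12) + I) = (((3301 + (1896 + 2520)/(-7064 - 217)) - 8909) + 19795)/(2*(1769 - 8*12)/(-221 + 12) + 23660) = (((3301 + 4416/(-7281)) - 8909) + 19795)/(2*(1769 - 96)/(-209) + 23660) = (((3301 + 4416*(-1/7281)) - 8909) + 19795)/(2*(-1/209)*1673 + 23660) = (((3301 - 1472/2427) - 8909) + 19795)/(-3346/209 + 23660) = ((8010055/2427 - 8909) + 19795)/(4941594/209) = (-13612088/2427 + 19795)*(209/4941594) = (34430377/2427)*(209/4941594) = 7195948793/11993248638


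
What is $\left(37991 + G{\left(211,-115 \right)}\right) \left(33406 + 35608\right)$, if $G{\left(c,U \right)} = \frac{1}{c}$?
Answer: $\frac{553223263428}{211} \approx 2.6219 \cdot 10^{9}$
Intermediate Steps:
$\left(37991 + G{\left(211,-115 \right)}\right) \left(33406 + 35608\right) = \left(37991 + \frac{1}{211}\right) \left(33406 + 35608\right) = \left(37991 + \frac{1}{211}\right) 69014 = \frac{8016102}{211} \cdot 69014 = \frac{553223263428}{211}$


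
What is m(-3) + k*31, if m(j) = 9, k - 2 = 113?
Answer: 3574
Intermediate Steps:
k = 115 (k = 2 + 113 = 115)
m(-3) + k*31 = 9 + 115*31 = 9 + 3565 = 3574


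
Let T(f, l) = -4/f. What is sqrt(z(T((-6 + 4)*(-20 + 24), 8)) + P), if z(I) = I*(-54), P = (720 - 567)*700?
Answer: 3*sqrt(11897) ≈ 327.22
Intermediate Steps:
P = 107100 (P = 153*700 = 107100)
z(I) = -54*I
sqrt(z(T((-6 + 4)*(-20 + 24), 8)) + P) = sqrt(-(-216)/((-6 + 4)*(-20 + 24)) + 107100) = sqrt(-(-216)/((-2*4)) + 107100) = sqrt(-(-216)/(-8) + 107100) = sqrt(-(-216)*(-1)/8 + 107100) = sqrt(-54*1/2 + 107100) = sqrt(-27 + 107100) = sqrt(107073) = 3*sqrt(11897)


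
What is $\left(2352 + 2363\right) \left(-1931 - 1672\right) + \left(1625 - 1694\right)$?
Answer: $-16988214$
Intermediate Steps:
$\left(2352 + 2363\right) \left(-1931 - 1672\right) + \left(1625 - 1694\right) = 4715 \left(-3603\right) + \left(1625 - 1694\right) = -16988145 - 69 = -16988214$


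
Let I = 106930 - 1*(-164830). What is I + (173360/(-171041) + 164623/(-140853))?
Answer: 6547090959983857/24091637973 ≈ 2.7176e+5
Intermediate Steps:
I = 271760 (I = 106930 + 164830 = 271760)
I + (173360/(-171041) + 164623/(-140853)) = 271760 + (173360/(-171041) + 164623/(-140853)) = 271760 + (173360*(-1/171041) + 164623*(-1/140853)) = 271760 + (-173360/171041 - 164623/140853) = 271760 - 52575558623/24091637973 = 6547090959983857/24091637973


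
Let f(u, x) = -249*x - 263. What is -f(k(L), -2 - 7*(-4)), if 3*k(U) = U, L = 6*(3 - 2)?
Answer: 6737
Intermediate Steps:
L = 6 (L = 6*1 = 6)
k(U) = U/3
f(u, x) = -263 - 249*x
-f(k(L), -2 - 7*(-4)) = -(-263 - 249*(-2 - 7*(-4))) = -(-263 - 249*(-2 + 28)) = -(-263 - 249*26) = -(-263 - 6474) = -1*(-6737) = 6737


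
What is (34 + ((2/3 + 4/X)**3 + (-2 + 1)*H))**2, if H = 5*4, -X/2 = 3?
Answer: 196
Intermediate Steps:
X = -6 (X = -2*3 = -6)
H = 20
(34 + ((2/3 + 4/X)**3 + (-2 + 1)*H))**2 = (34 + ((2/3 + 4/(-6))**3 + (-2 + 1)*20))**2 = (34 + ((2*(1/3) + 4*(-1/6))**3 - 1*20))**2 = (34 + ((2/3 - 2/3)**3 - 20))**2 = (34 + (0**3 - 20))**2 = (34 + (0 - 20))**2 = (34 - 20)**2 = 14**2 = 196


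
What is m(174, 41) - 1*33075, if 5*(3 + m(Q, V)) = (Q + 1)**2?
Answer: -26953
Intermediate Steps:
m(Q, V) = -3 + (1 + Q)**2/5 (m(Q, V) = -3 + (Q + 1)**2/5 = -3 + (1 + Q)**2/5)
m(174, 41) - 1*33075 = (-3 + (1 + 174)**2/5) - 1*33075 = (-3 + (1/5)*175**2) - 33075 = (-3 + (1/5)*30625) - 33075 = (-3 + 6125) - 33075 = 6122 - 33075 = -26953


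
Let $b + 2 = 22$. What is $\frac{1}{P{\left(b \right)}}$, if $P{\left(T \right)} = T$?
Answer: $\frac{1}{20} \approx 0.05$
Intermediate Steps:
$b = 20$ ($b = -2 + 22 = 20$)
$\frac{1}{P{\left(b \right)}} = \frac{1}{20}$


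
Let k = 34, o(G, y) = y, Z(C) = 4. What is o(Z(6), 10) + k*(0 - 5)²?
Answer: 860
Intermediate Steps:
o(Z(6), 10) + k*(0 - 5)² = 10 + 34*(0 - 5)² = 10 + 34*(-5)² = 10 + 34*25 = 10 + 850 = 860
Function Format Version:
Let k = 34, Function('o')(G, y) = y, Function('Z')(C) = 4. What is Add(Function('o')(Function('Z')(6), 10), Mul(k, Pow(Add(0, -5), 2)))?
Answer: 860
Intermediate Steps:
Add(Function('o')(Function('Z')(6), 10), Mul(k, Pow(Add(0, -5), 2))) = Add(10, Mul(34, Pow(Add(0, -5), 2))) = Add(10, Mul(34, Pow(-5, 2))) = Add(10, Mul(34, 25)) = Add(10, 850) = 860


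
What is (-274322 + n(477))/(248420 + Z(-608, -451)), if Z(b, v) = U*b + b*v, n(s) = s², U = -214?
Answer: -46793/652740 ≈ -0.071687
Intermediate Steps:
Z(b, v) = -214*b + b*v
(-274322 + n(477))/(248420 + Z(-608, -451)) = (-274322 + 477²)/(248420 - 608*(-214 - 451)) = (-274322 + 227529)/(248420 - 608*(-665)) = -46793/(248420 + 404320) = -46793/652740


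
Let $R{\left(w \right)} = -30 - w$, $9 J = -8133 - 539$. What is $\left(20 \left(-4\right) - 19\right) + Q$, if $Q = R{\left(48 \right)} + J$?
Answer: $- \frac{10265}{9} \approx -1140.6$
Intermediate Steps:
$J = - \frac{8672}{9}$ ($J = \frac{-8133 - 539}{9} = \frac{1}{9} \left(-8672\right) = - \frac{8672}{9} \approx -963.56$)
$Q = - \frac{9374}{9}$ ($Q = \left(-30 - 48\right) - \frac{8672}{9} = -78 - \frac{8672}{9} = - \frac{9374}{9} \approx -1041.6$)
$\left(20 \left(-4\right) - 19\right) + Q = \left(20 \left(-4\right) - 19\right) - \frac{9374}{9} = \left(-80 - 19\right) - \frac{9374}{9} = -99 - \frac{9374}{9} = - \frac{10265}{9}$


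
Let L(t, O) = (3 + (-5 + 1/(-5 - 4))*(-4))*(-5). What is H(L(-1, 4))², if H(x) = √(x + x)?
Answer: -2110/9 ≈ -234.44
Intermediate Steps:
L(t, O) = -1055/9 (L(t, O) = (3 + (-5 + 1/(-9))*(-4))*(-5) = (3 + (-5 - ⅑)*(-4))*(-5) = (3 - 46/9*(-4))*(-5) = (3 + 184/9)*(-5) = (211/9)*(-5) = -1055/9)
H(x) = √2*√x (H(x) = √(2*x) = √2*√x)
H(L(-1, 4))² = (√2*√(-1055/9))² = (√2*(I*√1055/3))² = (I*√2110/3)² = -2110/9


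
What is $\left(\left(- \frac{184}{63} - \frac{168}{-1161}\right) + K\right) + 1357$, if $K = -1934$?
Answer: $- \frac{1570613}{2709} \approx -579.78$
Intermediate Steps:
$\left(\left(- \frac{184}{63} - \frac{168}{-1161}\right) + K\right) + 1357 = \left(\left(- \frac{184}{63} - \frac{168}{-1161}\right) - 1934\right) + 1357 = \left(\left(\left(-184\right) \frac{1}{63} - - \frac{56}{387}\right) - 1934\right) + 1357 = \left(\left(- \frac{184}{63} + \frac{56}{387}\right) - 1934\right) + 1357 = \left(- \frac{7520}{2709} - 1934\right) + 1357 = - \frac{5246726}{2709} + 1357 = - \frac{1570613}{2709}$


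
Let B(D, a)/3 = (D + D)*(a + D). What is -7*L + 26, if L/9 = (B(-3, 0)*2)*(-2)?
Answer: 13634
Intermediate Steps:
B(D, a) = 6*D*(D + a) (B(D, a) = 3*((D + D)*(a + D)) = 3*((2*D)*(D + a)) = 3*(2*D*(D + a)) = 6*D*(D + a))
L = -1944 (L = 9*(((6*(-3)*(-3 + 0))*2)*(-2)) = 9*(((6*(-3)*(-3))*2)*(-2)) = 9*((54*2)*(-2)) = 9*(108*(-2)) = 9*(-216) = -1944)
-7*L + 26 = -7*(-1944) + 26 = 13608 + 26 = 13634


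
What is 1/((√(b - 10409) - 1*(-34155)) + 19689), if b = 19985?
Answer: 641/34513890 - √266/483194460 ≈ 1.8538e-5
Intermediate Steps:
1/((√(b - 10409) - 1*(-34155)) + 19689) = 1/((√(19985 - 10409) - 1*(-34155)) + 19689) = 1/((√9576 + 34155) + 19689) = 1/((6*√266 + 34155) + 19689) = 1/((34155 + 6*√266) + 19689) = 1/(53844 + 6*√266)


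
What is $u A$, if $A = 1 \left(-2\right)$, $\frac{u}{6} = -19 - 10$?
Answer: $348$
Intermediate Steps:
$u = -174$ ($u = 6 \left(-19 - 10\right) = 6 \left(-29\right) = -174$)
$A = -2$
$u A = \left(-174\right) \left(-2\right) = 348$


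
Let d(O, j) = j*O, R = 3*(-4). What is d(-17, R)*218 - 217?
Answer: 44255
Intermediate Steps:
R = -12
d(O, j) = O*j
d(-17, R)*218 - 217 = -17*(-12)*218 - 217 = 204*218 - 217 = 44472 - 217 = 44255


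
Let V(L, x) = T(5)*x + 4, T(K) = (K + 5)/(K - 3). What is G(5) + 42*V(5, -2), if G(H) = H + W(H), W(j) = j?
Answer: -242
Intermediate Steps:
T(K) = (5 + K)/(-3 + K)
V(L, x) = 4 + 5*x (V(L, x) = ((5 + 5)/(-3 + 5))*x + 4 = (10/2)*x + 4 = ((½)*10)*x + 4 = 5*x + 4 = 4 + 5*x)
G(H) = 2*H (G(H) = H + H = 2*H)
G(5) + 42*V(5, -2) = 2*5 + 42*(4 + 5*(-2)) = 10 + 42*(4 - 10) = 10 + 42*(-6) = 10 - 252 = -242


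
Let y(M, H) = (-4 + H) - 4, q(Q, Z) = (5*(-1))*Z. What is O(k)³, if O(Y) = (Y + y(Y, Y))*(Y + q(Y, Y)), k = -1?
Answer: -64000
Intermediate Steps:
q(Q, Z) = -5*Z
y(M, H) = -8 + H
O(Y) = -4*Y*(-8 + 2*Y) (O(Y) = (Y + (-8 + Y))*(Y - 5*Y) = (-8 + 2*Y)*(-4*Y) = -4*Y*(-8 + 2*Y))
O(k)³ = (8*(-1)*(4 - 1*(-1)))³ = (8*(-1)*(4 + 1))³ = (8*(-1)*5)³ = (-40)³ = -64000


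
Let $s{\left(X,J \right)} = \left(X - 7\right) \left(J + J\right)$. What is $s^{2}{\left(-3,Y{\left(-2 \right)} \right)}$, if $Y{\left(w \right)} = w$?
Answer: $1600$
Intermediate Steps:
$s{\left(X,J \right)} = 2 J \left(-7 + X\right)$ ($s{\left(X,J \right)} = \left(-7 + X\right) 2 J = 2 J \left(-7 + X\right)$)
$s^{2}{\left(-3,Y{\left(-2 \right)} \right)} = \left(2 \left(-2\right) \left(-7 - 3\right)\right)^{2} = \left(2 \left(-2\right) \left(-10\right)\right)^{2} = 40^{2} = 1600$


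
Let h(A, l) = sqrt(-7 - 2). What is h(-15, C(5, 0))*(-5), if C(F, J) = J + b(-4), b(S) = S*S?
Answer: -15*I ≈ -15.0*I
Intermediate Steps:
b(S) = S**2
C(F, J) = 16 + J (C(F, J) = J + (-4)**2 = J + 16 = 16 + J)
h(A, l) = 3*I (h(A, l) = sqrt(-9) = 3*I)
h(-15, C(5, 0))*(-5) = (3*I)*(-5) = -15*I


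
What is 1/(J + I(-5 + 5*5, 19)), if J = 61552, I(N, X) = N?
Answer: 1/61572 ≈ 1.6241e-5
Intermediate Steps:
1/(J + I(-5 + 5*5, 19)) = 1/(61552 + (-5 + 5*5)) = 1/(61552 + (-5 + 25)) = 1/(61552 + 20) = 1/61572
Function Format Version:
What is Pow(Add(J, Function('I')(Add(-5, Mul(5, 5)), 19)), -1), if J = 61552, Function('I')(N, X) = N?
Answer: Rational(1, 61572) ≈ 1.6241e-5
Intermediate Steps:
Pow(Add(J, Function('I')(Add(-5, Mul(5, 5)), 19)), -1) = Pow(Add(61552, Add(-5, Mul(5, 5))), -1) = Pow(Add(61552, Add(-5, 25)), -1) = Pow(Add(61552, 20), -1) = Pow(61572, -1) = Rational(1, 61572)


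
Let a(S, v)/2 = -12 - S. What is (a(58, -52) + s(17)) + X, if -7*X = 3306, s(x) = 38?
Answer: -4020/7 ≈ -574.29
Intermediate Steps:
a(S, v) = -24 - 2*S (a(S, v) = 2*(-12 - S) = -24 - 2*S)
X = -3306/7 (X = -1/7*3306 = -3306/7 ≈ -472.29)
(a(58, -52) + s(17)) + X = ((-24 - 2*58) + 38) - 3306/7 = ((-24 - 116) + 38) - 3306/7 = (-140 + 38) - 3306/7 = -102 - 3306/7 = -4020/7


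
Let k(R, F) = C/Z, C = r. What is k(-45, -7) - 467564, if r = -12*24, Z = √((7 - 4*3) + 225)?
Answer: -467564 - 144*√55/55 ≈ -4.6758e+5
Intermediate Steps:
Z = 2*√55 (Z = √((7 - 12) + 225) = √(-5 + 225) = √220 = 2*√55 ≈ 14.832)
r = -288
C = -288
k(R, F) = -144*√55/55 (k(R, F) = -288*√55/110 = -144*√55/55)
k(-45, -7) - 467564 = -144*√55/55 - 467564 = -467564 - 144*√55/55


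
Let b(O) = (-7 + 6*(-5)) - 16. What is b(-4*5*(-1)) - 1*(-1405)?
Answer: 1352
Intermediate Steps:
b(O) = -53 (b(O) = (-7 - 30) - 16 = -37 - 16 = -53)
b(-4*5*(-1)) - 1*(-1405) = -53 - 1*(-1405) = -53 + 1405 = 1352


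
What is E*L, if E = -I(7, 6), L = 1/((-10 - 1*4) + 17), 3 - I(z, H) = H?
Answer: 1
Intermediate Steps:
I(z, H) = 3 - H
L = ⅓ (L = 1/((-10 - 4) + 17) = 1/(-14 + 17) = 1/3 = ⅓ ≈ 0.33333)
E = 3 (E = -(3 - 1*6) = -(3 - 6) = -1*(-3) = 3)
E*L = 3*(⅓) = 1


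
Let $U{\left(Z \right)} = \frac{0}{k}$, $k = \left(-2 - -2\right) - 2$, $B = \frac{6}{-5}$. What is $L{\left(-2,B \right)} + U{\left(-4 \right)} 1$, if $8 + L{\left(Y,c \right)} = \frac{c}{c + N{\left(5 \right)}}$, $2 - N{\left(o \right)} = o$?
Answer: $- \frac{54}{7} \approx -7.7143$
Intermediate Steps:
$B = - \frac{6}{5}$ ($B = 6 \left(- \frac{1}{5}\right) = - \frac{6}{5} \approx -1.2$)
$N{\left(o \right)} = 2 - o$
$k = -2$ ($k = \left(-2 + 2\right) - 2 = 0 - 2 = -2$)
$L{\left(Y,c \right)} = -8 + \frac{c}{-3 + c}$ ($L{\left(Y,c \right)} = -8 + \frac{c}{c + \left(2 - 5\right)} = -8 + \frac{c}{c - 3} = -8 + \frac{c}{-3 + c}$)
$U{\left(Z \right)} = 0$ ($U{\left(Z \right)} = \frac{0}{-2} = 0 \left(- \frac{1}{2}\right) = 0$)
$L{\left(-2,B \right)} + U{\left(-4 \right)} 1 = \frac{24 - - \frac{42}{5}}{-3 - \frac{6}{5}} + 0 \cdot 1 = \frac{24 + \frac{42}{5}}{- \frac{21}{5}} + 0 = \left(- \frac{5}{21}\right) \frac{162}{5} + 0 = - \frac{54}{7} + 0 = - \frac{54}{7}$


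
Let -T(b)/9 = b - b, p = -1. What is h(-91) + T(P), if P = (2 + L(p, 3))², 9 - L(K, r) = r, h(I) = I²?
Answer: 8281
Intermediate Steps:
L(K, r) = 9 - r
P = 64 (P = (2 + (9 - 1*3))² = (2 + (9 - 3))² = (2 + 6)² = 8² = 64)
T(b) = 0 (T(b) = -9*(b - b) = -9*0 = 0)
h(-91) + T(P) = (-91)² + 0 = 8281 + 0 = 8281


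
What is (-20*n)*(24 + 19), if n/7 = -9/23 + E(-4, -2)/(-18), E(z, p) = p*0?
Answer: 54180/23 ≈ 2355.7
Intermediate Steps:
E(z, p) = 0
n = -63/23 (n = 7*(-9/23 + 0/(-18)) = 7*(-9*1/23 + 0*(-1/18)) = 7*(-9/23 + 0) = 7*(-9/23) = -63/23 ≈ -2.7391)
(-20*n)*(24 + 19) = (-20*(-63/23))*(24 + 19) = (1260/23)*43 = 54180/23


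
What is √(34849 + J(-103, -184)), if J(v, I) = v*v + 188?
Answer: √45646 ≈ 213.65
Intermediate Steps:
J(v, I) = 188 + v² (J(v, I) = v² + 188 = 188 + v²)
√(34849 + J(-103, -184)) = √(34849 + (188 + (-103)²)) = √(34849 + (188 + 10609)) = √(34849 + 10797) = √45646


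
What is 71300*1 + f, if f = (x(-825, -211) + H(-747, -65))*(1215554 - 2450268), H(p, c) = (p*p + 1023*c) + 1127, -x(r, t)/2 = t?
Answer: -608791717682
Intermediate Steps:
x(r, t) = -2*t
H(p, c) = 1127 + p² + 1023*c (H(p, c) = (p² + 1023*c) + 1127 = 1127 + p² + 1023*c)
f = -608791788982 (f = (-2*(-211) + (1127 + (-747)² + 1023*(-65)))*(1215554 - 2450268) = (422 + (1127 + 558009 - 66495))*(-1234714) = (422 + 492641)*(-1234714) = 493063*(-1234714) = -608791788982)
71300*1 + f = 71300*1 - 608791788982 = 71300 - 608791788982 = -608791717682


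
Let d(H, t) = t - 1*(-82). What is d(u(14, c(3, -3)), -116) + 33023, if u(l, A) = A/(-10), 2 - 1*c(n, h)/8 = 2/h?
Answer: 32989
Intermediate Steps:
c(n, h) = 16 - 16/h
u(l, A) = -A/10 (u(l, A) = A*(-1/10) = -A/10)
d(H, t) = 82 + t (d(H, t) = t + 82 = 82 + t)
d(u(14, c(3, -3)), -116) + 33023 = (82 - 116) + 33023 = -34 + 33023 = 32989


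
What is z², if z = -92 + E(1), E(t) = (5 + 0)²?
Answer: 4489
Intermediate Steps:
E(t) = 25 (E(t) = 5² = 25)
z = -67 (z = -92 + 25 = -67)
z² = (-67)² = 4489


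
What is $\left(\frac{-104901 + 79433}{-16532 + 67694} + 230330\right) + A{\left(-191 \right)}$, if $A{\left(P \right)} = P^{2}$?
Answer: $\frac{6825279457}{25581} \approx 2.6681 \cdot 10^{5}$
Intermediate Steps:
$\left(\frac{-104901 + 79433}{-16532 + 67694} + 230330\right) + A{\left(-191 \right)} = \left(\frac{-104901 + 79433}{-16532 + 67694} + 230330\right) + \left(-191\right)^{2} = \left(- \frac{25468}{51162} + 230330\right) + 36481 = \left(\left(-25468\right) \frac{1}{51162} + 230330\right) + 36481 = \left(- \frac{12734}{25581} + 230330\right) + 36481 = \frac{5892058996}{25581} + 36481 = \frac{6825279457}{25581}$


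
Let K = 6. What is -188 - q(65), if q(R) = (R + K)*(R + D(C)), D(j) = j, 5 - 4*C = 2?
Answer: -19425/4 ≈ -4856.3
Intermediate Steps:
C = 3/4 (C = 5/4 - 1/4*2 = 5/4 - 1/2 = 3/4 ≈ 0.75000)
q(R) = (6 + R)*(3/4 + R) (q(R) = (R + 6)*(R + 3/4) = (6 + R)*(3/4 + R))
-188 - q(65) = -188 - (9/2 + 65**2 + (27/4)*65) = -188 - (9/2 + 4225 + 1755/4) = -188 - 1*18673/4 = -188 - 18673/4 = -19425/4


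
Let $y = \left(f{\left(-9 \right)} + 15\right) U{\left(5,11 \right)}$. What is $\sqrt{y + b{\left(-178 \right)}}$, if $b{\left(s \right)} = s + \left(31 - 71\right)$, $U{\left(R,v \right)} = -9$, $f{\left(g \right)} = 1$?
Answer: $i \sqrt{362} \approx 19.026 i$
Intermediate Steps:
$b{\left(s \right)} = -40 + s$ ($b{\left(s \right)} = s - 40 = -40 + s$)
$y = -144$ ($y = \left(1 + 15\right) \left(-9\right) = 16 \left(-9\right) = -144$)
$\sqrt{y + b{\left(-178 \right)}} = \sqrt{-144 - 218} = \sqrt{-362} = i \sqrt{362}$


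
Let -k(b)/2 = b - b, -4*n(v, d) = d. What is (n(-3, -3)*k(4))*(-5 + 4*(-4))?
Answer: 0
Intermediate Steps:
n(v, d) = -d/4
k(b) = 0 (k(b) = -2*(b - b) = -2*0 = 0)
(n(-3, -3)*k(4))*(-5 + 4*(-4)) = (-1/4*(-3)*0)*(-5 + 4*(-4)) = ((3/4)*0)*(-5 - 16) = 0*(-21) = 0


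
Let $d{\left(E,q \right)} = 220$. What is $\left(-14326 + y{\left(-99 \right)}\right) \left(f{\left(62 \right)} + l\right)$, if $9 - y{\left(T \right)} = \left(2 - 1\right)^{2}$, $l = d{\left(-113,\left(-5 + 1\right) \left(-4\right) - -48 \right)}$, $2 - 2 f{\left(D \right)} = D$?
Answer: $-2720420$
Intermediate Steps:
$f{\left(D \right)} = 1 - \frac{D}{2}$
$l = 220$
$y{\left(T \right)} = 8$ ($y{\left(T \right)} = 9 - \left(2 - 1\right)^{2} = 9 - 1^{2} = 9 - 1 = 8$)
$\left(-14326 + y{\left(-99 \right)}\right) \left(f{\left(62 \right)} + l\right) = \left(-14326 + 8\right) \left(\left(1 - 31\right) + 220\right) = - 14318 \left(\left(1 - 31\right) + 220\right) = - 14318 \left(-30 + 220\right) = \left(-14318\right) 190 = -2720420$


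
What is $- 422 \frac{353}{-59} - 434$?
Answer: $\frac{123360}{59} \approx 2090.8$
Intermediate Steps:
$- 422 \frac{353}{-59} - 434 = - 422 \cdot 353 \left(- \frac{1}{59}\right) - 434 = \left(-422\right) \left(- \frac{353}{59}\right) - 434 = \frac{148966}{59} - 434 = \frac{123360}{59}$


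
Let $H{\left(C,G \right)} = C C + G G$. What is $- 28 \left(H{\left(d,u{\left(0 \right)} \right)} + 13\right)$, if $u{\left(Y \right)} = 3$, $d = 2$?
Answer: $-728$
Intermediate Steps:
$H{\left(C,G \right)} = C^{2} + G^{2}$
$- 28 \left(H{\left(d,u{\left(0 \right)} \right)} + 13\right) = - 28 \left(\left(2^{2} + 3^{2}\right) + 13\right) = - 28 \left(\left(4 + 9\right) + 13\right) = - 28 \left(13 + 13\right) = \left(-28\right) 26 = -728$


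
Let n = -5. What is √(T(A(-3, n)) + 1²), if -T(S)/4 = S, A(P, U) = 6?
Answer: I*√23 ≈ 4.7958*I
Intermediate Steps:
T(S) = -4*S
√(T(A(-3, n)) + 1²) = √(-4*6 + 1²) = √(-24 + 1) = √(-23) = I*√23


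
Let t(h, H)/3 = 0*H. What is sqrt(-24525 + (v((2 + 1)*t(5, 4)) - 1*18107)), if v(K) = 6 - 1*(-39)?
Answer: I*sqrt(42587) ≈ 206.37*I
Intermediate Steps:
t(h, H) = 0 (t(h, H) = 3*(0*H) = 3*0 = 0)
v(K) = 45 (v(K) = 6 + 39 = 45)
sqrt(-24525 + (v((2 + 1)*t(5, 4)) - 1*18107)) = sqrt(-24525 + (45 - 1*18107)) = sqrt(-24525 + (45 - 18107)) = sqrt(-24525 - 18062) = sqrt(-42587) = I*sqrt(42587)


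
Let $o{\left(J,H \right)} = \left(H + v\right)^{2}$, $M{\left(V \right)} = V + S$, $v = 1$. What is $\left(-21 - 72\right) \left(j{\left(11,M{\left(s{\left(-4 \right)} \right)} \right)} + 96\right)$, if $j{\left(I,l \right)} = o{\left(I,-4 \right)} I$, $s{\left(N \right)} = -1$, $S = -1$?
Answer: $-18135$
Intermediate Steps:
$M{\left(V \right)} = -1 + V$ ($M{\left(V \right)} = V - 1 = -1 + V$)
$o{\left(J,H \right)} = \left(1 + H\right)^{2}$ ($o{\left(J,H \right)} = \left(H + 1\right)^{2} = \left(1 + H\right)^{2}$)
$j{\left(I,l \right)} = 9 I$ ($j{\left(I,l \right)} = \left(1 - 4\right)^{2} I = \left(-3\right)^{2} I = 9 I$)
$\left(-21 - 72\right) \left(j{\left(11,M{\left(s{\left(-4 \right)} \right)} \right)} + 96\right) = \left(-21 - 72\right) \left(9 \cdot 11 + 96\right) = - 93 \left(99 + 96\right) = \left(-93\right) 195 = -18135$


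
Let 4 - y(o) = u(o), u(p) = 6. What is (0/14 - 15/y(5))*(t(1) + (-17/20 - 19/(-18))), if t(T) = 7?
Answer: 1297/24 ≈ 54.042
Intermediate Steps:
y(o) = -2 (y(o) = 4 - 1*6 = 4 - 6 = -2)
(0/14 - 15/y(5))*(t(1) + (-17/20 - 19/(-18))) = (0/14 - 15/(-2))*(7 + (-17/20 - 19/(-18))) = (0*(1/14) - 15*(-1/2))*(7 + (-17*1/20 - 19*(-1/18))) = (0 + 15/2)*(7 + (-17/20 + 19/18)) = 15*(7 + 37/180)/2 = (15/2)*(1297/180) = 1297/24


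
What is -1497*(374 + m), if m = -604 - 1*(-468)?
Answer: -356286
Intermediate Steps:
m = -136 (m = -604 + 468 = -136)
-1497*(374 + m) = -1497*(374 - 136) = -1497*238 = -356286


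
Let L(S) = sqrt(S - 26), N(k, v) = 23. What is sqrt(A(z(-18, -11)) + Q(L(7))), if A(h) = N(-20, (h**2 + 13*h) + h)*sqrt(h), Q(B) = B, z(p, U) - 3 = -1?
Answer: sqrt(23*sqrt(2) + I*sqrt(19)) ≈ 5.716 + 0.38129*I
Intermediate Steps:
z(p, U) = 2 (z(p, U) = 3 - 1 = 2)
L(S) = sqrt(-26 + S)
A(h) = 23*sqrt(h)
sqrt(A(z(-18, -11)) + Q(L(7))) = sqrt(23*sqrt(2) + sqrt(-26 + 7)) = sqrt(23*sqrt(2) + sqrt(-19)) = sqrt(23*sqrt(2) + I*sqrt(19))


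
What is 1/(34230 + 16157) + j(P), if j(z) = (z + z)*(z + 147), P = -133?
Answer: -187641187/50387 ≈ -3724.0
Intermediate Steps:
j(z) = 2*z*(147 + z) (j(z) = (2*z)*(147 + z) = 2*z*(147 + z))
1/(34230 + 16157) + j(P) = 1/(34230 + 16157) + 2*(-133)*(147 - 133) = 1/50387 + 2*(-133)*14 = 1/50387 - 3724 = -187641187/50387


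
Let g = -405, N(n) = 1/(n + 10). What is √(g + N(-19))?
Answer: I*√3646/3 ≈ 20.127*I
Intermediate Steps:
N(n) = 1/(10 + n)
√(g + N(-19)) = √(-405 + 1/(10 - 19)) = √(-405 + 1/(-9)) = √(-405 - ⅑) = √(-3646/9) = I*√3646/3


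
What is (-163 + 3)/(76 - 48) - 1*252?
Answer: -1804/7 ≈ -257.71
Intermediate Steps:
(-163 + 3)/(76 - 48) - 1*252 = -160/28 - 252 = -160*1/28 - 252 = -40/7 - 252 = -1804/7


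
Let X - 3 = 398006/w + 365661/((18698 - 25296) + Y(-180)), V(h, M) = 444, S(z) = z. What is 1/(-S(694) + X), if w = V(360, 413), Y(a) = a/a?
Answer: 162726/24405895 ≈ 0.0066675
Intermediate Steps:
Y(a) = 1
w = 444
X = 137337739/162726 (X = 3 + (398006/444 + 365661/((18698 - 25296) + 1)) = 3 + (398006*(1/444) + 365661/(-6598 + 1)) = 3 + (199003/222 + 365661/(-6597)) = 3 + (199003/222 + 365661*(-1/6597)) = 3 + (199003/222 - 40629/733) = 3 + 136849561/162726 = 137337739/162726 ≈ 843.98)
1/(-S(694) + X) = 1/(-1*694 + 137337739/162726) = 1/(-694 + 137337739/162726) = 1/(24405895/162726) = 162726/24405895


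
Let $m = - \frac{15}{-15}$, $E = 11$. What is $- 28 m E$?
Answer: $-308$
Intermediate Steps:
$m = 1$ ($m = \left(-15\right) \left(- \frac{1}{15}\right) = 1$)
$- 28 m E = \left(-28\right) 1 \cdot 11 = \left(-28\right) 11 = -308$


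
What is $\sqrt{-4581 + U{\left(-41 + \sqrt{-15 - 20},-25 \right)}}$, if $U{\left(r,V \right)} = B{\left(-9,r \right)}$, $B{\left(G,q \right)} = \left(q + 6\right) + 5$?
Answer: $\sqrt{-4611 + i \sqrt{35}} \approx 0.0436 + 67.904 i$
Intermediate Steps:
$B{\left(G,q \right)} = 11 + q$ ($B{\left(G,q \right)} = \left(6 + q\right) + 5 = 11 + q$)
$U{\left(r,V \right)} = 11 + r$
$\sqrt{-4581 + U{\left(-41 + \sqrt{-15 - 20},-25 \right)}} = \sqrt{-4581 - \left(30 - \sqrt{-15 - 20}\right)} = \sqrt{-4581 - \left(30 - i \sqrt{35}\right)} = \sqrt{-4611 + i \sqrt{35}}$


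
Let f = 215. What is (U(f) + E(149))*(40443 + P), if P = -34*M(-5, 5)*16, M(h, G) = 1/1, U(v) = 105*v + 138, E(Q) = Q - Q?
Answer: 906225987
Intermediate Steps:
E(Q) = 0
U(v) = 138 + 105*v
M(h, G) = 1
P = -544 (P = -34*1*16 = -34*16 = -544)
(U(f) + E(149))*(40443 + P) = ((138 + 105*215) + 0)*(40443 - 544) = ((138 + 22575) + 0)*39899 = (22713 + 0)*39899 = 22713*39899 = 906225987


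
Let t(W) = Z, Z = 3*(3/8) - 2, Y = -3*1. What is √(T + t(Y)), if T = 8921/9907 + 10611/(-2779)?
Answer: I*√45998320975454190/110126212 ≈ 1.9475*I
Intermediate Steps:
T = -80331718/27531553 (T = 8921*(1/9907) + 10611*(-1/2779) = 8921/9907 - 10611/2779 = -80331718/27531553 ≈ -2.9178)
Y = -3
Z = -7/8 (Z = 3*(3*(⅛)) - 2 = 3*(3/8) - 2 = 9/8 - 2 = -7/8 ≈ -0.87500)
t(W) = -7/8
√(T + t(Y)) = √(-80331718/27531553 - 7/8) = √(-835374615/220252424) = I*√45998320975454190/110126212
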